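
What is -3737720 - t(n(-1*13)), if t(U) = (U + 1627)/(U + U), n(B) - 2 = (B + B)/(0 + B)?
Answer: -29903391/8 ≈ -3.7379e+6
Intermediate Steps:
n(B) = 4 (n(B) = 2 + (B + B)/(0 + B) = 2 + (2*B)/B = 2 + 2 = 4)
t(U) = (1627 + U)/(2*U) (t(U) = (1627 + U)/((2*U)) = (1627 + U)*(1/(2*U)) = (1627 + U)/(2*U))
-3737720 - t(n(-1*13)) = -3737720 - (1627 + 4)/(2*4) = -3737720 - 1631/(2*4) = -3737720 - 1*1631/8 = -3737720 - 1631/8 = -29903391/8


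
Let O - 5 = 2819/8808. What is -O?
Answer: -46859/8808 ≈ -5.3201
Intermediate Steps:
O = 46859/8808 (O = 5 + 2819/8808 = 46859/8808 ≈ 5.3201)
-O = -1*46859/8808 = -46859/8808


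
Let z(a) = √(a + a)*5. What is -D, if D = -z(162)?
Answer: 90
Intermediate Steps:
z(a) = 5*√2*√a (z(a) = √(2*a)*5 = (√2*√a)*5 = 5*√2*√a)
D = -90 (D = -5*√2*√162 = -5*√2*9*√2 = -1*90 = -90)
-D = -1*(-90) = 90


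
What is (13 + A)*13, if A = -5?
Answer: 104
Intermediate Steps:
(13 + A)*13 = (13 - 5)*13 = 8*13 = 104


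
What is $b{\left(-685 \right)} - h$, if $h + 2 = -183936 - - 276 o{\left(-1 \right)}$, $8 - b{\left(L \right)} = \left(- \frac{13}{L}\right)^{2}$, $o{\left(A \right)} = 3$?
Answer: $\frac{85923543381}{469225} \approx 1.8312 \cdot 10^{5}$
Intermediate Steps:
$b{\left(L \right)} = 8 - \frac{169}{L^{2}}$ ($b{\left(L \right)} = 8 - \left(- \frac{13}{L}\right)^{2} = 8 - \frac{169}{L^{2}}$)
$h = -183110$ ($h = -2 - \left(183936 - 828\right) = -2 - 183108 = -183110$)
$b{\left(-685 \right)} - h = \left(8 - \frac{169}{469225}\right) - -183110 = \left(8 - \frac{169}{469225}\right) + 183110 = \frac{3753631}{469225} + 183110 = \frac{85923543381}{469225}$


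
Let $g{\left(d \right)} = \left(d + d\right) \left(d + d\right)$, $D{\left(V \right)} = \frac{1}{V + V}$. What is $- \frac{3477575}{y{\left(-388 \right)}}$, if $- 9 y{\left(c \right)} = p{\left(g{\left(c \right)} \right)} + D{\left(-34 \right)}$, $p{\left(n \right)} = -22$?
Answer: $- \frac{709425300}{499} \approx -1.4217 \cdot 10^{6}$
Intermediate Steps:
$D{\left(V \right)} = \frac{1}{2 V}$
$g{\left(d \right)} = 4 d^{2}$ ($g{\left(d \right)} = 2 d 2 d = 4 d^{2}$)
$y{\left(c \right)} = \frac{499}{204}$ ($y{\left(c \right)} = - \frac{-22 + \frac{1}{2 \left(-34\right)}}{9} = - \frac{-22 + \frac{1}{2} \left(- \frac{1}{34}\right)}{9} = - \frac{-22 - \frac{1}{68}}{9} = \left(- \frac{1}{9}\right) \left(- \frac{1497}{68}\right) = \frac{499}{204}$)
$- \frac{3477575}{y{\left(-388 \right)}} = - \frac{3477575}{\frac{499}{204}} = \left(-3477575\right) \frac{204}{499} = - \frac{709425300}{499}$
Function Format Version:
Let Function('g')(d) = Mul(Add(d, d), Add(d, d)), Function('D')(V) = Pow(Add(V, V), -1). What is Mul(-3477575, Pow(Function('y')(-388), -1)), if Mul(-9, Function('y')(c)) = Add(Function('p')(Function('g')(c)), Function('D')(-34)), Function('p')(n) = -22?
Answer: Rational(-709425300, 499) ≈ -1.4217e+6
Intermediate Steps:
Function('D')(V) = Mul(Rational(1, 2), Pow(V, -1)) (Function('D')(V) = Pow(Mul(2, V), -1) = Mul(Rational(1, 2), Pow(V, -1)))
Function('g')(d) = Mul(4, Pow(d, 2)) (Function('g')(d) = Mul(Mul(2, d), Mul(2, d)) = Mul(4, Pow(d, 2)))
Function('y')(c) = Rational(499, 204) (Function('y')(c) = Mul(Rational(-1, 9), Add(-22, Mul(Rational(1, 2), Pow(-34, -1)))) = Mul(Rational(-1, 9), Add(-22, Mul(Rational(1, 2), Rational(-1, 34)))) = Mul(Rational(-1, 9), Add(-22, Rational(-1, 68))) = Mul(Rational(-1, 9), Rational(-1497, 68)) = Rational(499, 204))
Mul(-3477575, Pow(Function('y')(-388), -1)) = Mul(-3477575, Pow(Rational(499, 204), -1)) = Mul(-3477575, Rational(204, 499)) = Rational(-709425300, 499)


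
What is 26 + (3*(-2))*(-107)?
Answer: 668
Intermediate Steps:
26 + (3*(-2))*(-107) = 26 - 6*(-107) = 26 + 642 = 668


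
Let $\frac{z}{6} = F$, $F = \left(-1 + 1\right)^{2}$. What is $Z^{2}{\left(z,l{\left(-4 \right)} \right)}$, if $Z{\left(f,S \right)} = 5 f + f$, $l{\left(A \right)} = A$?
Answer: $0$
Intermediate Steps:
$F = 0$ ($F = 0^{2} = 0$)
$z = 0$ ($z = 6 \cdot 0 = 0$)
$Z{\left(f,S \right)} = 6 f$
$Z^{2}{\left(z,l{\left(-4 \right)} \right)} = \left(6 \cdot 0\right)^{2} = 0^{2} = 0$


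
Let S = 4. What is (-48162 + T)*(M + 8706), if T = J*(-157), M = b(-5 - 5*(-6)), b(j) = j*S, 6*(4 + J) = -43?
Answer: -1226028559/3 ≈ -4.0868e+8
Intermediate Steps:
J = -67/6 (J = -4 + (⅙)*(-43) = -4 - 43/6 = -67/6 ≈ -11.167)
b(j) = 4*j (b(j) = j*4 = 4*j)
M = 100 (M = 4*(-5 - 5*(-6)) = 4*(-5 + 30) = 4*25 = 100)
T = 10519/6 (T = -67/6*(-157) = 10519/6 ≈ 1753.2)
(-48162 + T)*(M + 8706) = (-48162 + 10519/6)*(100 + 8706) = -278453/6*8806 = -1226028559/3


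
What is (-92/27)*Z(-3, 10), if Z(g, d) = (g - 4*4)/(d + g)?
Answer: 1748/189 ≈ 9.2487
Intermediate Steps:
Z(g, d) = (-16 + g)/(d + g) (Z(g, d) = (g - 16)/(d + g) = (-16 + g)/(d + g))
(-92/27)*Z(-3, 10) = (-92/27)*((-16 - 3)/(10 - 3)) = ((1/27)*(-92))*(-19/7) = -92*(-19)/189 = -92/27*(-19/7) = 1748/189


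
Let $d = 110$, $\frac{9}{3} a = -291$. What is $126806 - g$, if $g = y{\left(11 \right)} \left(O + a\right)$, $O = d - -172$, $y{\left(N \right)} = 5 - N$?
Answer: $127916$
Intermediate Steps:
$a = -97$ ($a = \frac{1}{3} \left(-291\right) = -97$)
$O = 282$ ($O = 110 - -172 = 110 + 172 = 282$)
$g = -1110$ ($g = \left(5 - 11\right) \left(282 - 97\right) = \left(5 - 11\right) 185 = \left(-6\right) 185 = -1110$)
$126806 - g = 126806 - -1110 = 126806 + 1110 = 127916$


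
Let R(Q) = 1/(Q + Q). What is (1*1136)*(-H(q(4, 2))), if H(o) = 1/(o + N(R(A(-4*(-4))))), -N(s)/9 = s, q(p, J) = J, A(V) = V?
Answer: -36352/55 ≈ -660.95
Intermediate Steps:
R(Q) = 1/(2*Q)
N(s) = -9*s
H(o) = 1/(-9/32 + o) (H(o) = 1/(o - 9/(2*((-4*(-4))))) = 1/(o - 9/(2*16)) = 1/(o - 9*1/32) = 1/(o - 9/32) = 1/(-9/32 + o))
(1*1136)*(-H(q(4, 2))) = (1*1136)*(-32/(-9 + 32*2)) = 1136*(-32/(-9 + 64)) = 1136*(-32/55) = -36352/55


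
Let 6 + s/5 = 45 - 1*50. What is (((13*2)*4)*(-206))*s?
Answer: 1178320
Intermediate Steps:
s = -55 (s = -30 + 5*(45 - 1*50) = -30 + 5*(45 - 50) = -30 + 5*(-5) = -30 - 25 = -55)
(((13*2)*4)*(-206))*s = (((13*2)*4)*(-206))*(-55) = ((26*4)*(-206))*(-55) = (104*(-206))*(-55) = -21424*(-55) = 1178320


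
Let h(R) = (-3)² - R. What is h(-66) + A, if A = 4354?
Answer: 4429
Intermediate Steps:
h(R) = 9 - R
h(-66) + A = (9 - 1*(-66)) + 4354 = (9 + 66) + 4354 = 75 + 4354 = 4429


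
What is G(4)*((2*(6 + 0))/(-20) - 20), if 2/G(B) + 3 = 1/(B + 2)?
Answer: 1236/85 ≈ 14.541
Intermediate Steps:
G(B) = 2/(-3 + 1/(2 + B)) (G(B) = 2/(-3 + 1/(B + 2)) = 2/(-3 + 1/(2 + B)))
G(4)*((2*(6 + 0))/(-20) - 20) = (2*(-2 - 1*4)/(5 + 3*4))*((2*(6 + 0))/(-20) - 20) = (2*(-2 - 4)/(5 + 12))*((2*6)*(-1/20) - 20) = (2*(-6)/17)*(12*(-1/20) - 20) = (2*(1/17)*(-6))*(-⅗ - 20) = -12/17*(-103/5) = 1236/85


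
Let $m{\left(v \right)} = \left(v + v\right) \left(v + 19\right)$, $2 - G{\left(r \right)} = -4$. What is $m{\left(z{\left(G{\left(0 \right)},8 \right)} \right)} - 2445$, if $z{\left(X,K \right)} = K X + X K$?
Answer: $19635$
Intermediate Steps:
$G{\left(r \right)} = 6$ ($G{\left(r \right)} = 2 - -4 = 2 + 4 = 6$)
$z{\left(X,K \right)} = 2 K X$ ($z{\left(X,K \right)} = K X + K X = 2 K X$)
$m{\left(v \right)} = 2 v \left(19 + v\right)$
$m{\left(z{\left(G{\left(0 \right)},8 \right)} \right)} - 2445 = 2 \cdot 2 \cdot 8 \cdot 6 \left(19 + 2 \cdot 8 \cdot 6\right) - 2445 = 2 \cdot 96 \left(19 + 96\right) - 2445 = 2 \cdot 96 \cdot 115 - 2445 = 22080 - 2445 = 19635$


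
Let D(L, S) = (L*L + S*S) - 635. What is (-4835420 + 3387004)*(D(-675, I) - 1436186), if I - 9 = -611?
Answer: 896268233472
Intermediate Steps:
I = -602 (I = 9 - 611 = -602)
D(L, S) = -635 + L**2 + S**2 (D(L, S) = (L**2 + S**2) - 635 = -635 + L**2 + S**2)
(-4835420 + 3387004)*(D(-675, I) - 1436186) = (-4835420 + 3387004)*((-635 + (-675)**2 + (-602)**2) - 1436186) = -1448416*((-635 + 455625 + 362404) - 1436186) = -1448416*(817394 - 1436186) = -1448416*(-618792) = 896268233472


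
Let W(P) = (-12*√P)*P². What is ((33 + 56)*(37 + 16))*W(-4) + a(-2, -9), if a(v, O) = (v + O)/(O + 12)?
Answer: -11/3 - 1811328*I ≈ -3.6667 - 1.8113e+6*I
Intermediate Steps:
a(v, O) = (O + v)/(12 + O)
W(P) = -12*P^(5/2)
((33 + 56)*(37 + 16))*W(-4) + a(-2, -9) = ((33 + 56)*(37 + 16))*(-384*I) + (-9 - 2)/(12 - 9) = (89*53)*(-384*I) - 11/3 = 4717*(-384*I) + (⅓)*(-11) = -1811328*I - 11/3 = -11/3 - 1811328*I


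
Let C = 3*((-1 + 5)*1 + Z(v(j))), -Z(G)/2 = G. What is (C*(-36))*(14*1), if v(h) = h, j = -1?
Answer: -9072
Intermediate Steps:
Z(G) = -2*G
C = 18 (C = 3*((-1 + 5)*1 - 2*(-1)) = 3*(4*1 + 2) = 3*(4 + 2) = 3*6 = 18)
(C*(-36))*(14*1) = (18*(-36))*(14*1) = -648*14 = -9072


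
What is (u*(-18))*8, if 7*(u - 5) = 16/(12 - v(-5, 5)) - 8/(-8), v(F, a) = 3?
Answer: -5440/7 ≈ -777.14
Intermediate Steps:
u = 340/63 (u = 5 + (16/(12 - 1*3) - 8/(-8))/7 = 5 + (16/(12 - 3) - 8*(-⅛))/7 = 5 + (16/9 + 1)/7 = 5 + (⅐)*(25/9) = 5 + 25/63 = 340/63 ≈ 5.3968)
(u*(-18))*8 = ((340/63)*(-18))*8 = -680/7*8 = -5440/7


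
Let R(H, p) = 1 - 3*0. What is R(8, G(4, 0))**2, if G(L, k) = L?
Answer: 1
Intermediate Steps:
R(H, p) = 1 (R(H, p) = 1 + 0 = 1)
R(8, G(4, 0))**2 = 1**2 = 1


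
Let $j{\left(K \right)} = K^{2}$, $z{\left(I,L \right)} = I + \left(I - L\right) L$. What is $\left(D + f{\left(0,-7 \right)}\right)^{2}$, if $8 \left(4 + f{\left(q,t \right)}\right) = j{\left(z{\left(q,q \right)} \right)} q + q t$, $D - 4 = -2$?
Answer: $4$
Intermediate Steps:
$z{\left(I,L \right)} = I + L \left(I - L\right)$
$D = 2$ ($D = 4 - 2 = 2$)
$f{\left(q,t \right)} = -4 + \frac{q^{3}}{8} + \frac{q t}{8}$ ($f{\left(q,t \right)} = -4 + \frac{\left(q - q^{2} + q q\right)^{2} q + q t}{8} = -4 + \frac{\left(q - q^{2} + q^{2}\right)^{2} q + q t}{8} = -4 + \frac{q^{2} q + q t}{8} = -4 + \frac{q^{3} + q t}{8} = -4 + \left(\frac{q^{3}}{8} + \frac{q t}{8}\right) = -4 + \frac{q^{3}}{8} + \frac{q t}{8}$)
$\left(D + f{\left(0,-7 \right)}\right)^{2} = \left(2 + \left(-4 + \frac{0^{3}}{8} + \frac{1}{8} \cdot 0 \left(-7\right)\right)\right)^{2} = \left(2 + \left(-4 + \frac{1}{8} \cdot 0 + 0\right)\right)^{2} = \left(2 + \left(-4 + 0 + 0\right)\right)^{2} = \left(2 - 4\right)^{2} = \left(-2\right)^{2} = 4$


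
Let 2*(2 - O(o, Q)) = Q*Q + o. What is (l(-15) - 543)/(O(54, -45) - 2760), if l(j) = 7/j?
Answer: 16304/113925 ≈ 0.14311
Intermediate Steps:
O(o, Q) = 2 - o/2 - Q²/2 (O(o, Q) = 2 - (Q*Q + o)/2 = 2 - (Q² + o)/2 = 2 - (o + Q²)/2 = 2 + (-o/2 - Q²/2) = 2 - o/2 - Q²/2)
(l(-15) - 543)/(O(54, -45) - 2760) = (7/(-15) - 543)/((2 - ½*54 - ½*(-45)²) - 2760) = (7*(-1/15) - 543)/((2 - 27 - ½*2025) - 2760) = (-7/15 - 543)/((2 - 27 - 2025/2) - 2760) = -8152/(15*(-2075/2 - 2760)) = -8152/(15*(-7595/2)) = -8152/15*(-2/7595) = 16304/113925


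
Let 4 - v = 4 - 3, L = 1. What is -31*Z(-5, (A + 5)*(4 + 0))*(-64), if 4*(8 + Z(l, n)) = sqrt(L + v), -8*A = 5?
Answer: -14880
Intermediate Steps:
A = -5/8 (A = -1/8*5 = -5/8 ≈ -0.62500)
v = 3 (v = 4 - (4 - 3) = 4 - 1*1 = 4 - 1 = 3)
Z(l, n) = -15/2 (Z(l, n) = -8 + sqrt(1 + 3)/4 = -8 + sqrt(4)/4 = -8 + (1/4)*2 = -8 + 1/2 = -15/2)
-31*Z(-5, (A + 5)*(4 + 0))*(-64) = -31*(-15/2)*(-64) = (465/2)*(-64) = -14880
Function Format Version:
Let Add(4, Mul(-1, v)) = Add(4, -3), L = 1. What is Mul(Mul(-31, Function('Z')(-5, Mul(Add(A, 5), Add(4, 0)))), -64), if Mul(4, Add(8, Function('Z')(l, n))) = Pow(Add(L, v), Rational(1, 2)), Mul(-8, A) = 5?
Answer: -14880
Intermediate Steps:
A = Rational(-5, 8) (A = Mul(Rational(-1, 8), 5) = Rational(-5, 8) ≈ -0.62500)
v = 3 (v = Add(4, Mul(-1, Add(4, -3))) = Add(4, Mul(-1, 1)) = Add(4, -1) = 3)
Function('Z')(l, n) = Rational(-15, 2) (Function('Z')(l, n) = Add(-8, Mul(Rational(1, 4), Pow(Add(1, 3), Rational(1, 2)))) = Add(-8, Mul(Rational(1, 4), Pow(4, Rational(1, 2)))) = Add(-8, Mul(Rational(1, 4), 2)) = Add(-8, Rational(1, 2)) = Rational(-15, 2))
Mul(Mul(-31, Function('Z')(-5, Mul(Add(A, 5), Add(4, 0)))), -64) = Mul(Mul(-31, Rational(-15, 2)), -64) = Mul(Rational(465, 2), -64) = -14880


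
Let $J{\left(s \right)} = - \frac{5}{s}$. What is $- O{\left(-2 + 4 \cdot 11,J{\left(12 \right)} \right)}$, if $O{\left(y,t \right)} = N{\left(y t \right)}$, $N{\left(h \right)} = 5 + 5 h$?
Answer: $\frac{165}{2} \approx 82.5$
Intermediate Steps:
$O{\left(y,t \right)} = 5 + 5 t y$ ($O{\left(y,t \right)} = 5 + 5 y t = 5 + 5 t y$)
$- O{\left(-2 + 4 \cdot 11,J{\left(12 \right)} \right)} = - (5 + 5 \left(- \frac{5}{12}\right) \left(-2 + 4 \cdot 11\right)) = - (5 + 5 \left(\left(-5\right) \frac{1}{12}\right) \left(-2 + 44\right)) = - (5 + 5 \left(- \frac{5}{12}\right) 42) = - (5 - \frac{175}{2}) = \left(-1\right) \left(- \frac{165}{2}\right) = \frac{165}{2}$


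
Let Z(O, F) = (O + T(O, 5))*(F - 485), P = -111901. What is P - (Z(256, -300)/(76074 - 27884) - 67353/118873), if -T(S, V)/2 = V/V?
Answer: -64099679711433/572848987 ≈ -1.1190e+5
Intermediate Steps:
T(S, V) = -2 (T(S, V) = -2*V/V = -2*1 = -2)
Z(O, F) = (-485 + F)*(-2 + O) (Z(O, F) = (O - 2)*(F - 485) = (-2 + O)*(-485 + F) = (-485 + F)*(-2 + O))
P - (Z(256, -300)/(76074 - 27884) - 67353/118873) = -111901 - ((970 - 485*256 - 2*(-300) - 300*256)/(76074 - 27884) - 67353/118873) = -111901 - ((970 - 124160 + 600 - 76800)/48190 - 67353*1/118873) = -111901 - (-199390*1/48190 - 67353/118873) = -111901 - (-19939/4819 - 67353/118873) = -111901 - 1*(-2694782854/572848987) = -111901 + 2694782854/572848987 = -64099679711433/572848987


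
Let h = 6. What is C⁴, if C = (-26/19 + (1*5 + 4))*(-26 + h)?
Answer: 70728100000000/130321 ≈ 5.4272e+8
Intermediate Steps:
C = -2900/19 (C = (-26/19 + (1*5 + 4))*(-26 + 6) = (-26*1/19 + (5 + 4))*(-20) = (-26/19 + 9)*(-20) = (145/19)*(-20) = -2900/19 ≈ -152.63)
C⁴ = (-2900/19)⁴ = 70728100000000/130321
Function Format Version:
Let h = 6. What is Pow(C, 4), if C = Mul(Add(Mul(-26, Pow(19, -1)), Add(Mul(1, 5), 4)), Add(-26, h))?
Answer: Rational(70728100000000, 130321) ≈ 5.4272e+8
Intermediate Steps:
C = Rational(-2900, 19) (C = Mul(Add(Mul(-26, Pow(19, -1)), Add(Mul(1, 5), 4)), Add(-26, 6)) = Mul(Add(Mul(-26, Rational(1, 19)), Add(5, 4)), -20) = Mul(Add(Rational(-26, 19), 9), -20) = Mul(Rational(145, 19), -20) = Rational(-2900, 19) ≈ -152.63)
Pow(C, 4) = Pow(Rational(-2900, 19), 4) = Rational(70728100000000, 130321)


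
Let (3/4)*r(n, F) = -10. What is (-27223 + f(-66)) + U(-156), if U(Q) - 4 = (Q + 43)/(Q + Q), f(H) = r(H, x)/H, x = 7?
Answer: -280241015/10296 ≈ -27218.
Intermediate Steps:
r(n, F) = -40/3 (r(n, F) = (4/3)*(-10) = -40/3)
f(H) = -40/(3*H)
U(Q) = 4 + (43 + Q)/(2*Q) (U(Q) = 4 + (Q + 43)/(Q + Q) = 4 + (43 + Q)/((2*Q)) = 4 + (43 + Q)*(1/(2*Q)) = 4 + (43 + Q)/(2*Q))
(-27223 + f(-66)) + U(-156) = (-27223 - 40/3/(-66)) + (½)*(43 + 9*(-156))/(-156) = (-27223 - 40/3*(-1/66)) + (½)*(-1/156)*(43 - 1404) = (-27223 + 20/99) + (½)*(-1/156)*(-1361) = -2695057/99 + 1361/312 = -280241015/10296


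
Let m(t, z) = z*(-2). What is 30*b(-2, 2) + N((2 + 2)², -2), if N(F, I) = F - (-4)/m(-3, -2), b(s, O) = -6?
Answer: -163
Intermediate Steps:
m(t, z) = -2*z
N(F, I) = 1 + F (N(F, I) = F - (-4)/((-2*(-2))) = F - (-4)/4 = F - 1*(-1) = F + 1 = 1 + F)
30*b(-2, 2) + N((2 + 2)², -2) = 30*(-6) + (1 + (2 + 2)²) = -180 + (1 + 4²) = -180 + (1 + 16) = -180 + 17 = -163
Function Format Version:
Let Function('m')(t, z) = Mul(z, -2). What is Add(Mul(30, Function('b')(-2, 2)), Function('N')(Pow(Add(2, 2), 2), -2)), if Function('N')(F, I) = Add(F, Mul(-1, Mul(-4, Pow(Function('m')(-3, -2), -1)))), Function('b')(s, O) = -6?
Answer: -163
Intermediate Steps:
Function('m')(t, z) = Mul(-2, z)
Function('N')(F, I) = Add(1, F) (Function('N')(F, I) = Add(F, Mul(-1, Mul(-4, Pow(Mul(-2, -2), -1)))) = Add(F, Mul(-1, Mul(-4, Pow(4, -1)))) = Add(F, Mul(-1, Mul(-4, Rational(1, 4)))) = Add(F, Mul(-1, -1)) = Add(F, 1) = Add(1, F))
Add(Mul(30, Function('b')(-2, 2)), Function('N')(Pow(Add(2, 2), 2), -2)) = Add(Mul(30, -6), Add(1, Pow(Add(2, 2), 2))) = Add(-180, Add(1, Pow(4, 2))) = Add(-180, Add(1, 16)) = Add(-180, 17) = -163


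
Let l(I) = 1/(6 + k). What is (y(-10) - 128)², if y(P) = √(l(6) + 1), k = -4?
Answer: (256 - √6)²/4 ≈ 16072.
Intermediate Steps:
l(I) = ½ (l(I) = 1/(6 - 4) = 1/2 = ½)
y(P) = √6/2 (y(P) = √(½ + 1) = √(3/2) = √6/2)
(y(-10) - 128)² = (√6/2 - 128)² = (-128 + √6/2)²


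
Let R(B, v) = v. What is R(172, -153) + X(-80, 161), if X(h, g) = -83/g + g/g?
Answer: -24555/161 ≈ -152.52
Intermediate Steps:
X(h, g) = 1 - 83/g (X(h, g) = -83/g + 1 = 1 - 83/g)
R(172, -153) + X(-80, 161) = -153 + (-83 + 161)/161 = -153 + (1/161)*78 = -153 + 78/161 = -24555/161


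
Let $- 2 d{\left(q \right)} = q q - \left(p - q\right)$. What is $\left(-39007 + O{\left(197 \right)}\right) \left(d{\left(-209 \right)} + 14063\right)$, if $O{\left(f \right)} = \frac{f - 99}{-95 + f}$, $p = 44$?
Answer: $\frac{15220195508}{51} \approx 2.9844 \cdot 10^{8}$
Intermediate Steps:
$O{\left(f \right)} = \frac{-99 + f}{-95 + f}$
$d{\left(q \right)} = 22 - \frac{q}{2} - \frac{q^{2}}{2}$ ($d{\left(q \right)} = - \frac{q q + \left(q - 44\right)}{2} = - \frac{q^{2} + \left(q - 44\right)}{2} = - \frac{q^{2} + \left(-44 + q\right)}{2} = - \frac{-44 + q + q^{2}}{2} = 22 - \frac{q}{2} - \frac{q^{2}}{2}$)
$\left(-39007 + O{\left(197 \right)}\right) \left(d{\left(-209 \right)} + 14063\right) = \left(-39007 + \frac{-99 + 197}{-95 + 197}\right) \left(\left(22 - - \frac{209}{2} - \frac{\left(-209\right)^{2}}{2}\right) + 14063\right) = \left(-39007 + \frac{1}{102} \cdot 98\right) \left(\left(22 + \frac{209}{2} - \frac{43681}{2}\right) + 14063\right) = \left(-39007 + \frac{49}{51}\right) \left(-21714 + 14063\right) = \left(- \frac{1989308}{51}\right) \left(-7651\right) = \frac{15220195508}{51}$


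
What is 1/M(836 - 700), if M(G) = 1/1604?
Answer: 1604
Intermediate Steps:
M(G) = 1/1604
1/M(836 - 700) = 1/(1/1604) = 1604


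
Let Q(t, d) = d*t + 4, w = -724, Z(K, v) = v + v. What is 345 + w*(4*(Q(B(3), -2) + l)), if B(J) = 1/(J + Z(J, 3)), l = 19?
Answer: -590575/9 ≈ -65620.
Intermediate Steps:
Z(K, v) = 2*v
B(J) = 1/(6 + J) (B(J) = 1/(J + 2*3) = 1/(J + 6) = 1/(6 + J))
Q(t, d) = 4 + d*t
345 + w*(4*(Q(B(3), -2) + l)) = 345 - 2896*((4 - 2/(6 + 3)) + 19) = 345 - 2896*((4 - 2/9) + 19) = 345 - 2896*(34/9 + 19) = 345 - 2896*205/9 = 345 - 724*820/9 = 345 - 593680/9 = -590575/9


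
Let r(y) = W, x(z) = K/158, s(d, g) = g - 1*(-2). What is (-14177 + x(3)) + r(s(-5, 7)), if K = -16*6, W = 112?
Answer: -1111183/79 ≈ -14066.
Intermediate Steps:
s(d, g) = 2 + g (s(d, g) = g + 2 = 2 + g)
K = -96
x(z) = -48/79 (x(z) = -96/158 = -96*1/158 = -48/79)
r(y) = 112
(-14177 + x(3)) + r(s(-5, 7)) = (-14177 - 48/79) + 112 = -1120031/79 + 112 = -1111183/79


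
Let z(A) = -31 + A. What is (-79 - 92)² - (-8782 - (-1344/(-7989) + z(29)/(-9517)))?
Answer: 963650473675/25343771 ≈ 38023.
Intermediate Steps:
(-79 - 92)² - (-8782 - (-1344/(-7989) + z(29)/(-9517))) = (-79 - 92)² - (-8782 - (-1344/(-7989) + (-31 + 29)/(-9517))) = (-171)² - (-8782 - (-1344*(-1/7989) - 2*(-1/9517))) = 29241 - (-8782 - (448/2663 + 2/9517)) = 29241 - (-8782 - 1*4268942/25343771) = 29241 - (-8782 - 4268942/25343771) = 29241 - 1*(-222573265864/25343771) = 29241 + 222573265864/25343771 = 963650473675/25343771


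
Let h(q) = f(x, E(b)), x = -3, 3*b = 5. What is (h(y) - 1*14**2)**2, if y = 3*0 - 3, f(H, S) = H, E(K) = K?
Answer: 39601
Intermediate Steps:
b = 5/3 (b = (1/3)*5 = 5/3 ≈ 1.6667)
y = -3 (y = 0 - 3 = -3)
h(q) = -3
(h(y) - 1*14**2)**2 = (-3 - 1*14**2)**2 = (-3 - 1*196)**2 = (-3 - 196)**2 = (-199)**2 = 39601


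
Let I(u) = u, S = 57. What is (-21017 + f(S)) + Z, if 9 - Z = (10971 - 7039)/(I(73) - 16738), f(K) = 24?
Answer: -349694428/16665 ≈ -20984.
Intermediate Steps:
Z = 153917/16665 (Z = 9 - (10971 - 7039)/(73 - 16738) = 9 - 3932/(-16665) = 9 - 3932*(-1)/16665 = 9 - 1*(-3932/16665) = 9 + 3932/16665 = 153917/16665 ≈ 9.2359)
(-21017 + f(S)) + Z = (-21017 + 24) + 153917/16665 = -20993 + 153917/16665 = -349694428/16665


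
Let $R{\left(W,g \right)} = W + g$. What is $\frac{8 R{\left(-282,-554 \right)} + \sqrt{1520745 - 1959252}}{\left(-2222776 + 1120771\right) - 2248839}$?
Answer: $\frac{1672}{837711} - \frac{i \sqrt{48723}}{1116948} \approx 0.0019959 - 0.00019762 i$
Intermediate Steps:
$\frac{8 R{\left(-282,-554 \right)} + \sqrt{1520745 - 1959252}}{\left(-2222776 + 1120771\right) - 2248839} = \frac{8 \left(-282 - 554\right) + \sqrt{1520745 - 1959252}}{\left(-2222776 + 1120771\right) - 2248839} = \frac{8 \left(-836\right) + \sqrt{-438507}}{-1102005 - 2248839} = \frac{-6688 + 3 i \sqrt{48723}}{-3350844} = \left(-6688 + 3 i \sqrt{48723}\right) \left(- \frac{1}{3350844}\right) = \frac{1672}{837711} - \frac{i \sqrt{48723}}{1116948}$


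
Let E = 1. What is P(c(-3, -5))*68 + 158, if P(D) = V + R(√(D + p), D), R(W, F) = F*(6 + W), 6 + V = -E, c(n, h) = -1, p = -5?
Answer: -726 - 68*I*√6 ≈ -726.0 - 166.57*I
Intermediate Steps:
V = -7 (V = -6 - 1*1 = -6 - 1 = -7)
P(D) = -7 + D*(6 + √(-5 + D)) (P(D) = -7 + D*(6 + √(D - 5)) = -7 + D*(6 + √(-5 + D)))
P(c(-3, -5))*68 + 158 = (-7 - (6 + √(-5 - 1)))*68 + 158 = (-7 - (6 + √(-6)))*68 + 158 = (-7 - (6 + I*√6))*68 + 158 = (-7 + (-6 - I*√6))*68 + 158 = (-13 - I*√6)*68 + 158 = (-884 - 68*I*√6) + 158 = -726 - 68*I*√6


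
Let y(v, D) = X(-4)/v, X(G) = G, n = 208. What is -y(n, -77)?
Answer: 1/52 ≈ 0.019231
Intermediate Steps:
y(v, D) = -4/v
-y(n, -77) = -(-4)/208 = -1*(-1/52) = 1/52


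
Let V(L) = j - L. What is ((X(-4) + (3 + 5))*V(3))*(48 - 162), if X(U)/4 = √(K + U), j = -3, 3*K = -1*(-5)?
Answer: 5472 + 912*I*√21 ≈ 5472.0 + 4179.3*I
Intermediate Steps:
K = 5/3 (K = (-1*(-5))/3 = (⅓)*5 = 5/3 ≈ 1.6667)
X(U) = 4*√(5/3 + U)
V(L) = -3 - L
((X(-4) + (3 + 5))*V(3))*(48 - 162) = ((4*√(15 + 9*(-4))/3 + (3 + 5))*(-3 - 1*3))*(48 - 162) = ((4*√(15 - 36)/3 + 8)*(-3 - 3))*(-114) = ((4*√(-21)/3 + 8)*(-6))*(-114) = ((4*(I*√21)/3 + 8)*(-6))*(-114) = ((4*I*√21/3 + 8)*(-6))*(-114) = ((8 + 4*I*√21/3)*(-6))*(-114) = (-48 - 8*I*√21)*(-114) = 5472 + 912*I*√21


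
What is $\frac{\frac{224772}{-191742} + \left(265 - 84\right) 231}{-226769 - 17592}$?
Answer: $- \frac{102778205}{600695729} \approx -0.1711$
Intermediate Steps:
$\frac{\frac{224772}{-191742} + \left(265 - 84\right) 231}{-226769 - 17592} = \frac{224772 \left(- \frac{1}{191742}\right) + 181 \cdot 231}{-244361} = \left(- \frac{37462}{31957} + 41811\right) \left(- \frac{1}{244361}\right) = \frac{1336116665}{31957} \left(- \frac{1}{244361}\right) = - \frac{102778205}{600695729}$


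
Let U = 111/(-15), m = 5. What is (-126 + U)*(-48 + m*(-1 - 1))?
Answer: 38686/5 ≈ 7737.2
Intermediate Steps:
U = -37/5 (U = 111*(-1/15) = -37/5 ≈ -7.4000)
(-126 + U)*(-48 + m*(-1 - 1)) = (-126 - 37/5)*(-48 + 5*(-1 - 1)) = -667*(-48 + 5*(-2))/5 = -667*(-48 - 10)/5 = -667/5*(-58) = 38686/5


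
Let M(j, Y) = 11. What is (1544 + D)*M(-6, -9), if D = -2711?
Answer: -12837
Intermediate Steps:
(1544 + D)*M(-6, -9) = (1544 - 2711)*11 = -1167*11 = -12837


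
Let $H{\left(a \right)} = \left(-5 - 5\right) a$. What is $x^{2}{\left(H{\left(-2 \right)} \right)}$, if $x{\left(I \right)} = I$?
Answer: $400$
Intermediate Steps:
$H{\left(a \right)} = - 10 a$
$x^{2}{\left(H{\left(-2 \right)} \right)} = \left(\left(-10\right) \left(-2\right)\right)^{2} = 20^{2} = 400$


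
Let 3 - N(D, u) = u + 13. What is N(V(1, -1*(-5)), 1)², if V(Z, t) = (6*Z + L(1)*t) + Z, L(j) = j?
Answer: 121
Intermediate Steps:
V(Z, t) = t + 7*Z (V(Z, t) = (6*Z + 1*t) + Z = (6*Z + t) + Z = (t + 6*Z) + Z = t + 7*Z)
N(D, u) = -10 - u (N(D, u) = 3 - (u + 13) = 3 - (13 + u) = 3 + (-13 - u) = -10 - u)
N(V(1, -1*(-5)), 1)² = (-10 - 1*1)² = (-10 - 1)² = (-11)² = 121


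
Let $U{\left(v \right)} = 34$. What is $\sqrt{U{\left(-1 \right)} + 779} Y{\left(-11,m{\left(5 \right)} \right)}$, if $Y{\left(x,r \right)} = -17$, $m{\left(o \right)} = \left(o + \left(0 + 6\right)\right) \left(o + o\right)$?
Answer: $- 17 \sqrt{813} \approx -484.72$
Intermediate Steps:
$m{\left(o \right)} = 2 o \left(6 + o\right)$ ($m{\left(o \right)} = \left(o + 6\right) 2 o = \left(6 + o\right) 2 o = 2 o \left(6 + o\right)$)
$\sqrt{U{\left(-1 \right)} + 779} Y{\left(-11,m{\left(5 \right)} \right)} = \sqrt{34 + 779} \left(-17\right) = \sqrt{813} \left(-17\right) = - 17 \sqrt{813}$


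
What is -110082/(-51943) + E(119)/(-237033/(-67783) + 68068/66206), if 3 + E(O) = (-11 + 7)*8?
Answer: -423081039344789/75342802225829 ≈ -5.6154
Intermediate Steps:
E(O) = -35 (E(O) = -3 + (-11 + 7)*8 = -3 - 4*8 = -3 - 32 = -35)
-110082/(-51943) + E(119)/(-237033/(-67783) + 68068/66206) = -110082/(-51943) - 35/(-237033/(-67783) + 68068/66206) = -110082*(-1/51943) - 35/(-237033*(-1/67783) + 68068*(1/66206)) = 110082/51943 - 35/(237033/67783 + 4862/4729) = 110082/51943 - 35/1450490003/320545807 = 110082/51943 - 35*320545807/1450490003 = 110082/51943 - 11219103245/1450490003 = -423081039344789/75342802225829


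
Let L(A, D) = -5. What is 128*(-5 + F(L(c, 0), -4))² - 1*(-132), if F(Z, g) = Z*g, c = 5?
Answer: 28932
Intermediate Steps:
128*(-5 + F(L(c, 0), -4))² - 1*(-132) = 128*(-5 - 5*(-4))² - 1*(-132) = 128*(-5 + 20)² + 132 = 128*15² + 132 = 128*225 + 132 = 28800 + 132 = 28932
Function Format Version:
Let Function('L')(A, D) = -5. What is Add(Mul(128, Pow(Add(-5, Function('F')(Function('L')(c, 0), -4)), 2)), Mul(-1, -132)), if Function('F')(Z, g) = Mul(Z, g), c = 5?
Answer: 28932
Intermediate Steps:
Add(Mul(128, Pow(Add(-5, Function('F')(Function('L')(c, 0), -4)), 2)), Mul(-1, -132)) = Add(Mul(128, Pow(Add(-5, Mul(-5, -4)), 2)), Mul(-1, -132)) = Add(Mul(128, Pow(Add(-5, 20), 2)), 132) = Add(Mul(128, Pow(15, 2)), 132) = Add(Mul(128, 225), 132) = Add(28800, 132) = 28932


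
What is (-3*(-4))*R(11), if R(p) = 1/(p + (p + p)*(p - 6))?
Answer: 12/121 ≈ 0.099174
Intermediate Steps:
R(p) = 1/(p + 2*p*(-6 + p)) (R(p) = 1/(p + (2*p)*(-6 + p)) = 1/(p + 2*p*(-6 + p)))
(-3*(-4))*R(11) = (-3*(-4))*(1/(11*(-11 + 2*11))) = 12*(1/(11*(-11 + 22))) = 12*((1/11)/11) = 12*((1/11)*(1/11)) = 12*(1/121) = 12/121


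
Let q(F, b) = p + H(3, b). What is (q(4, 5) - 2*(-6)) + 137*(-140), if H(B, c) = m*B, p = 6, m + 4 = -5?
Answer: -19189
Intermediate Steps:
m = -9 (m = -4 - 5 = -9)
H(B, c) = -9*B
q(F, b) = -21 (q(F, b) = 6 - 9*3 = 6 - 27 = -21)
(q(4, 5) - 2*(-6)) + 137*(-140) = (-21 - 2*(-6)) + 137*(-140) = (-21 + 12) - 19180 = -9 - 19180 = -19189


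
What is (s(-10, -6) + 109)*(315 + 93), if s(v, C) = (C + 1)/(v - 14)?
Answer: 44557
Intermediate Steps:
s(v, C) = (1 + C)/(-14 + v)
(s(-10, -6) + 109)*(315 + 93) = ((1 - 6)/(-14 - 10) + 109)*(315 + 93) = (-5/(-24) + 109)*408 = (-1/24*(-5) + 109)*408 = (5/24 + 109)*408 = (2621/24)*408 = 44557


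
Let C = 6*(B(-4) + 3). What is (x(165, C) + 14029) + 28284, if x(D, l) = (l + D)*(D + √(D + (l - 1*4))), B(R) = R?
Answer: 68548 + 159*√155 ≈ 70528.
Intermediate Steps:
C = -6 (C = 6*(-4 + 3) = 6*(-1) = -6)
x(D, l) = (D + l)*(D + √(-4 + D + l)) (x(D, l) = (D + l)*(D + √(D + (l - 4))) = (D + l)*(D + √(D + (-4 + l))) = (D + l)*(D + √(-4 + D + l)))
(x(165, C) + 14029) + 28284 = ((165² + 165*(-6) + 165*√(-4 + 165 - 6) - 6*√(-4 + 165 - 6)) + 14029) + 28284 = ((27225 - 990 + 165*√155 - 6*√155) + 14029) + 28284 = ((26235 + 159*√155) + 14029) + 28284 = (40264 + 159*√155) + 28284 = 68548 + 159*√155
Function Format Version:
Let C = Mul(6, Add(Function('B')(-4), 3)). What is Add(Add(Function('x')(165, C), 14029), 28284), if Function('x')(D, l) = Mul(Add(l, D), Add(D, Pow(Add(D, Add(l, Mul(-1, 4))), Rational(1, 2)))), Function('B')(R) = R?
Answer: Add(68548, Mul(159, Pow(155, Rational(1, 2)))) ≈ 70528.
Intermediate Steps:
C = -6 (C = Mul(6, Add(-4, 3)) = Mul(6, -1) = -6)
Function('x')(D, l) = Mul(Add(D, l), Add(D, Pow(Add(-4, D, l), Rational(1, 2)))) (Function('x')(D, l) = Mul(Add(D, l), Add(D, Pow(Add(D, Add(l, -4)), Rational(1, 2)))) = Mul(Add(D, l), Add(D, Pow(Add(D, Add(-4, l)), Rational(1, 2)))) = Mul(Add(D, l), Add(D, Pow(Add(-4, D, l), Rational(1, 2)))))
Add(Add(Function('x')(165, C), 14029), 28284) = Add(Add(Add(Pow(165, 2), Mul(165, -6), Mul(165, Pow(Add(-4, 165, -6), Rational(1, 2))), Mul(-6, Pow(Add(-4, 165, -6), Rational(1, 2)))), 14029), 28284) = Add(Add(Add(27225, -990, Mul(165, Pow(155, Rational(1, 2))), Mul(-6, Pow(155, Rational(1, 2)))), 14029), 28284) = Add(Add(Add(26235, Mul(159, Pow(155, Rational(1, 2)))), 14029), 28284) = Add(Add(40264, Mul(159, Pow(155, Rational(1, 2)))), 28284) = Add(68548, Mul(159, Pow(155, Rational(1, 2))))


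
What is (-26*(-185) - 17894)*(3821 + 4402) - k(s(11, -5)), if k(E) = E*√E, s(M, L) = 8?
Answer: -107589732 - 16*√2 ≈ -1.0759e+8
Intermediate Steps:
k(E) = E^(3/2)
(-26*(-185) - 17894)*(3821 + 4402) - k(s(11, -5)) = (-26*(-185) - 17894)*(3821 + 4402) - 8^(3/2) = (4810 - 17894)*8223 - 16*√2 = -13084*8223 - 16*√2 = -107589732 - 16*√2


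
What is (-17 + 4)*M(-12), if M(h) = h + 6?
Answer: 78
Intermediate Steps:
M(h) = 6 + h
(-17 + 4)*M(-12) = (-17 + 4)*(6 - 12) = -13*(-6) = 78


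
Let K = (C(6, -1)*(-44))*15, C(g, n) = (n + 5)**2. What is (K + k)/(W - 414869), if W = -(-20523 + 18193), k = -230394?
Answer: 80318/137513 ≈ 0.58408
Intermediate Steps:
W = 2330 (W = -1*(-2330) = 2330)
C(g, n) = (5 + n)**2
K = -10560 (K = ((5 - 1)**2*(-44))*15 = (4**2*(-44))*15 = (16*(-44))*15 = -704*15 = -10560)
(K + k)/(W - 414869) = (-10560 - 230394)/(2330 - 414869) = -240954/(-412539) = -240954*(-1/412539) = 80318/137513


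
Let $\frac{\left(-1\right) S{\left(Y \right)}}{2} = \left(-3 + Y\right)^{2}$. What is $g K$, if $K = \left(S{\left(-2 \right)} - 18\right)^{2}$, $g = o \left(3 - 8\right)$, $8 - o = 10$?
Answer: $46240$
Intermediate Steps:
$o = -2$ ($o = 8 - 10 = -2$)
$S{\left(Y \right)} = - 2 \left(-3 + Y\right)^{2}$
$g = 10$ ($g = - 2 \left(3 - 8\right) = \left(-2\right) \left(-5\right) = 10$)
$K = 4624$ ($K = \left(- 2 \left(-3 - 2\right)^{2} - 18\right)^{2} = \left(- 2 \left(-5\right)^{2} - 18\right)^{2} = \left(\left(-2\right) 25 - 18\right)^{2} = \left(-50 - 18\right)^{2} = \left(-68\right)^{2} = 4624$)
$g K = 10 \cdot 4624 = 46240$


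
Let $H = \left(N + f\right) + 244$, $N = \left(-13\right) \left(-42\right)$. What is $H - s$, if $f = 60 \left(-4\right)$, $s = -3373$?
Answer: $3923$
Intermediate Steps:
$f = -240$
$N = 546$
$H = 550$ ($H = \left(546 - 240\right) + 244 = 306 + 244 = 550$)
$H - s = 550 - -3373 = 550 + 3373 = 3923$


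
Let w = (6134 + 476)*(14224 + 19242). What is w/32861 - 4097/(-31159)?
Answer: 6892825122857/1023915899 ≈ 6731.8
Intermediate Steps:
w = 221210260 (w = 6610*33466 = 221210260)
w/32861 - 4097/(-31159) = 221210260/32861 - 4097/(-31159) = 221210260*(1/32861) - 4097*(-1/31159) = 221210260/32861 + 4097/31159 = 6892825122857/1023915899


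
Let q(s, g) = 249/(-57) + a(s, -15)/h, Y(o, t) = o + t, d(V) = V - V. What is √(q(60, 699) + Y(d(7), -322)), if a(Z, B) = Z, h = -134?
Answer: I*√529615101/1273 ≈ 18.078*I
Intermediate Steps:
d(V) = 0
q(s, g) = -83/19 - s/134 (q(s, g) = 249/(-57) + s/(-134) = 249*(-1/57) + s*(-1/134) = -83/19 - s/134)
√(q(60, 699) + Y(d(7), -322)) = √((-83/19 - 1/134*60) + (0 - 322)) = √((-83/19 - 30/67) - 322) = √(-6131/1273 - 322) = √(-416037/1273) = I*√529615101/1273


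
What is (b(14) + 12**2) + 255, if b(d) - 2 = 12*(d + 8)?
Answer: 665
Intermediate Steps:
b(d) = 98 + 12*d (b(d) = 2 + 12*(d + 8) = 2 + 12*(8 + d) = 2 + (96 + 12*d) = 98 + 12*d)
(b(14) + 12**2) + 255 = ((98 + 12*14) + 12**2) + 255 = ((98 + 168) + 144) + 255 = (266 + 144) + 255 = 410 + 255 = 665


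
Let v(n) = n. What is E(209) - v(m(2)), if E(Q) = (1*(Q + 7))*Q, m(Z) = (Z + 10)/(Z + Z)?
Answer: 45141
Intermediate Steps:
m(Z) = (10 + Z)/(2*Z) (m(Z) = (10 + Z)/((2*Z)) = (10 + Z)*(1/(2*Z)) = (10 + Z)/(2*Z))
E(Q) = Q*(7 + Q) (E(Q) = (1*(7 + Q))*Q = (7 + Q)*Q = Q*(7 + Q))
E(209) - v(m(2)) = 209*(7 + 209) - (10 + 2)/(2*2) = 209*216 - 12/(2*2) = 45144 - 1*3 = 45144 - 3 = 45141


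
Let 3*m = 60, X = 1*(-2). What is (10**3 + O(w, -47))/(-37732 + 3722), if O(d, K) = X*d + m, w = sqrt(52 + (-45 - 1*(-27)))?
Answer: -102/3401 + sqrt(34)/17005 ≈ -0.029648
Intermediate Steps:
X = -2
m = 20 (m = (1/3)*60 = 20)
w = sqrt(34) (w = sqrt(52 + (-45 + 27)) = sqrt(52 - 18) = sqrt(34) ≈ 5.8309)
O(d, K) = 20 - 2*d (O(d, K) = -2*d + 20 = 20 - 2*d)
(10**3 + O(w, -47))/(-37732 + 3722) = (10**3 + (20 - 2*sqrt(34)))/(-37732 + 3722) = (1000 + (20 - 2*sqrt(34)))/(-34010) = (1020 - 2*sqrt(34))*(-1/34010) = -102/3401 + sqrt(34)/17005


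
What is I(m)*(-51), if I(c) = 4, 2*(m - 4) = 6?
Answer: -204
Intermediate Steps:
m = 7 (m = 4 + (½)*6 = 4 + 3 = 7)
I(m)*(-51) = 4*(-51) = -204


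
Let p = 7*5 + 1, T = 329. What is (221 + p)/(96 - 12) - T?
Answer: -27379/84 ≈ -325.94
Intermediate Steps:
p = 36 (p = 35 + 1 = 36)
(221 + p)/(96 - 12) - T = (221 + 36)/(96 - 12) - 1*329 = 257/84 - 329 = -27379/84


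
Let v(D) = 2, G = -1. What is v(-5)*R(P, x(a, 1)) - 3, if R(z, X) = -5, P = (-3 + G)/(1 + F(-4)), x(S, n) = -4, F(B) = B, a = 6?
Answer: -13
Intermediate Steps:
P = 4/3 (P = (-3 - 1)/(1 - 4) = -4/(-3) = -4*(-⅓) = 4/3 ≈ 1.3333)
v(-5)*R(P, x(a, 1)) - 3 = 2*(-5) - 3 = -10 - 3 = -13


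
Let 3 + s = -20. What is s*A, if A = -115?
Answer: 2645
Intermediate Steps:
s = -23 (s = -3 - 20 = -23)
s*A = -23*(-115) = 2645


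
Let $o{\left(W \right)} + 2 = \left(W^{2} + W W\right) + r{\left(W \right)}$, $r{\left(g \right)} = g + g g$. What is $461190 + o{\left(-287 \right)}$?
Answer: $708008$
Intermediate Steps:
$r{\left(g \right)} = g + g^{2}$
$o{\left(W \right)} = -2 + 2 W^{2} + W \left(1 + W\right)$ ($o{\left(W \right)} = -2 + \left(\left(W^{2} + W W\right) + W \left(1 + W\right)\right) = -2 + \left(\left(W^{2} + W^{2}\right) + W \left(1 + W\right)\right) = -2 + \left(2 W^{2} + W \left(1 + W\right)\right) = -2 + 2 W^{2} + W \left(1 + W\right)$)
$461190 + o{\left(-287 \right)} = 461190 - \left(289 - 247107\right) = 461190 - -246818 = 461190 + 246818 = 708008$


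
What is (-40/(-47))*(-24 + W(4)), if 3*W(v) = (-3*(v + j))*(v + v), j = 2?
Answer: -2880/47 ≈ -61.277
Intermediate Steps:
W(v) = 2*v*(-6 - 3*v)/3 (W(v) = ((-3*(v + 2))*(v + v))/3 = ((-3*(2 + v))*(2*v))/3 = ((-6 - 3*v)*(2*v))/3 = (2*v*(-6 - 3*v))/3 = 2*v*(-6 - 3*v)/3)
(-40/(-47))*(-24 + W(4)) = (-40/(-47))*(-24 - 2*4*(2 + 4)) = (-40*(-1/47))*(-24 - 2*4*6) = 40*(-24 - 48)/47 = (40/47)*(-72) = -2880/47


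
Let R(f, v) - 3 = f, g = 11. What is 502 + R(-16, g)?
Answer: 489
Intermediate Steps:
R(f, v) = 3 + f
502 + R(-16, g) = 502 + (3 - 16) = 502 - 13 = 489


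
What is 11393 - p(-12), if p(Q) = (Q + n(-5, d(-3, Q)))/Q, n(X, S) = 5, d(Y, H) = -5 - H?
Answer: 136709/12 ≈ 11392.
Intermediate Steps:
p(Q) = (5 + Q)/Q (p(Q) = (Q + 5)/Q = (5 + Q)/Q)
11393 - p(-12) = 11393 - (5 - 12)/(-12) = 11393 - (-1)*(-7)/12 = 11393 - 1*7/12 = 11393 - 7/12 = 136709/12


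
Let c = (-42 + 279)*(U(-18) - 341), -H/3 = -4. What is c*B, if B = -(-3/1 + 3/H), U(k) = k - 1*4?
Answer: -946341/4 ≈ -2.3659e+5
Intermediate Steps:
U(k) = -4 + k (U(k) = k - 4 = -4 + k)
H = 12 (H = -3*(-4) = 12)
B = 11/4 (B = -(-3/1 + 3/12) = -(-3*1 + 3*(1/12)) = -(-3 + ¼) = -1*(-11/4) = 11/4 ≈ 2.7500)
c = -86031 (c = (-42 + 279)*((-4 - 18) - 341) = 237*(-22 - 341) = 237*(-363) = -86031)
c*B = -86031*11/4 = -946341/4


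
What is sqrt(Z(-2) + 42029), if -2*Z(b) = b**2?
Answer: sqrt(42027) ≈ 205.00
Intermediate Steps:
Z(b) = -b**2/2
sqrt(Z(-2) + 42029) = sqrt(-1/2*(-2)**2 + 42029) = sqrt(-1/2*4 + 42029) = sqrt(-2 + 42029) = sqrt(42027)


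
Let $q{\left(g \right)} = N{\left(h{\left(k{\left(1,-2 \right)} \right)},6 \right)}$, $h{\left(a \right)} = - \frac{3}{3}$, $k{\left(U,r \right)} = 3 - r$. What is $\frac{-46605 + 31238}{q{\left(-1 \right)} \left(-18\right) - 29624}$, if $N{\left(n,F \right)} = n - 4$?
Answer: $\frac{15367}{29534} \approx 0.52032$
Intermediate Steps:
$h{\left(a \right)} = -1$ ($h{\left(a \right)} = \left(-3\right) \frac{1}{3} = -1$)
$N{\left(n,F \right)} = -4 + n$
$q{\left(g \right)} = -5$ ($q{\left(g \right)} = -4 - 1 = -5$)
$\frac{-46605 + 31238}{q{\left(-1 \right)} \left(-18\right) - 29624} = \frac{-46605 + 31238}{\left(-5\right) \left(-18\right) - 29624} = - \frac{15367}{90 - 29624} = - \frac{15367}{-29534} = \left(-15367\right) \left(- \frac{1}{29534}\right) = \frac{15367}{29534}$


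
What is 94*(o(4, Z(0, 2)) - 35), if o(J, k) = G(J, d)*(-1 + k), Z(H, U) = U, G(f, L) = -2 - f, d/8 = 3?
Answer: -3854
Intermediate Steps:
d = 24 (d = 8*3 = 24)
o(J, k) = (-1 + k)*(-2 - J) (o(J, k) = (-2 - J)*(-1 + k) = (-1 + k)*(-2 - J))
94*(o(4, Z(0, 2)) - 35) = 94*(-(-1 + 2)*(2 + 4) - 35) = 94*(-1*1*6 - 35) = 94*(-6 - 35) = 94*(-41) = -3854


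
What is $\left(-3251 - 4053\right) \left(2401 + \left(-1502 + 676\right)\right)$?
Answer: $-11503800$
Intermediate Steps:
$\left(-3251 - 4053\right) \left(2401 + \left(-1502 + 676\right)\right) = - 7304 \left(2401 - 826\right) = \left(-7304\right) 1575 = -11503800$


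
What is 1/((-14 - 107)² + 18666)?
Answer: 1/33307 ≈ 3.0024e-5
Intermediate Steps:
1/((-14 - 107)² + 18666) = 1/((-121)² + 18666) = 1/(14641 + 18666) = 1/33307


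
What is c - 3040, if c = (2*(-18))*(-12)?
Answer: -2608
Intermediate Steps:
c = 432 (c = -36*(-12) = 432)
c - 3040 = 432 - 3040 = -2608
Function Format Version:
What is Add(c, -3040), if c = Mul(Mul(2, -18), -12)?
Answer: -2608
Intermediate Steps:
c = 432 (c = Mul(-36, -12) = 432)
Add(c, -3040) = Add(432, -3040) = -2608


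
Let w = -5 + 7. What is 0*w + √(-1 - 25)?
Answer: I*√26 ≈ 5.099*I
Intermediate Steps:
w = 2
0*w + √(-1 - 25) = 0*2 + √(-1 - 25) = 0 + √(-26) = 0 + I*√26 = I*√26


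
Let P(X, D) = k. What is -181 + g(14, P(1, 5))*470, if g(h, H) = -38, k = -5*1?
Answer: -18041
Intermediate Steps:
k = -5
P(X, D) = -5
-181 + g(14, P(1, 5))*470 = -181 - 38*470 = -181 - 17860 = -18041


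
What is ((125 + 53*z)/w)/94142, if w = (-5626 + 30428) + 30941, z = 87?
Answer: 2368/2623878753 ≈ 9.0248e-7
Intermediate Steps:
w = 55743 (w = 24802 + 30941 = 55743)
((125 + 53*z)/w)/94142 = ((125 + 53*87)/55743)/94142 = ((125 + 4611)*(1/55743))*(1/94142) = (4736*(1/55743))*(1/94142) = (4736/55743)*(1/94142) = 2368/2623878753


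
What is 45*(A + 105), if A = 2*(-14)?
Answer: 3465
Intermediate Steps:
A = -28
45*(A + 105) = 45*(-28 + 105) = 45*77 = 3465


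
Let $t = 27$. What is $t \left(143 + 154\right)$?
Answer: $8019$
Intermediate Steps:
$t \left(143 + 154\right) = 27 \left(143 + 154\right) = 27 \cdot 297 = 8019$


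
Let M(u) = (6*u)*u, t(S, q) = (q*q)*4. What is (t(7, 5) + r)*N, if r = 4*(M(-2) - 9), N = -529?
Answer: -84640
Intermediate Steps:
t(S, q) = 4*q² (t(S, q) = q²*4 = 4*q²)
M(u) = 6*u²
r = 60 (r = 4*(6*(-2)² - 9) = 4*(6*4 - 9) = 4*(24 - 9) = 4*15 = 60)
(t(7, 5) + r)*N = (4*5² + 60)*(-529) = (4*25 + 60)*(-529) = (100 + 60)*(-529) = 160*(-529) = -84640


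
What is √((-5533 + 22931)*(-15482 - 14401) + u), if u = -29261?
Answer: I*√519933695 ≈ 22802.0*I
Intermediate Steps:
√((-5533 + 22931)*(-15482 - 14401) + u) = √((-5533 + 22931)*(-15482 - 14401) - 29261) = √(17398*(-29883) - 29261) = √(-519904434 - 29261) = √(-519933695) = I*√519933695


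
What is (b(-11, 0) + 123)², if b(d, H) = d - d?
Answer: 15129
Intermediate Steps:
b(d, H) = 0
(b(-11, 0) + 123)² = (0 + 123)² = 123² = 15129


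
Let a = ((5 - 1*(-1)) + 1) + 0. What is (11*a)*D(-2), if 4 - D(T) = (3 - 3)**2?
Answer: 308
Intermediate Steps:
a = 7 (a = ((5 + 1) + 1) + 0 = (6 + 1) + 0 = 7 + 0 = 7)
D(T) = 4 (D(T) = 4 - (3 - 3)**2 = 4 - 1*0**2 = 4 - 1*0 = 4 + 0 = 4)
(11*a)*D(-2) = (11*7)*4 = 77*4 = 308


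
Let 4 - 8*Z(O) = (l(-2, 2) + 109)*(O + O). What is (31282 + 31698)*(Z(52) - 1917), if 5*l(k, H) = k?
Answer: -209616334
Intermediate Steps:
l(k, H) = k/5
Z(O) = 1/2 - 543*O/20 (Z(O) = 1/2 - ((1/5)*(-2) + 109)*(O + O)/8 = 1/2 - (-2/5 + 109)*2*O/8 = 1/2 - 543*2*O/40 = 1/2 - 543*O/20)
(31282 + 31698)*(Z(52) - 1917) = (31282 + 31698)*((1/2 - 543/20*52) - 1917) = 62980*((1/2 - 7059/5) - 1917) = 62980*(-14113/10 - 1917) = 62980*(-33283/10) = -209616334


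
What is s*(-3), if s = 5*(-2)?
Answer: 30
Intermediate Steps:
s = -10
s*(-3) = -10*(-3) = 30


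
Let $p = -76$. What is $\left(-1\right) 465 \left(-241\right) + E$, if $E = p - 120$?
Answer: $111869$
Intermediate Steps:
$E = -196$ ($E = -76 - 120 = -196$)
$\left(-1\right) 465 \left(-241\right) + E = \left(-1\right) 465 \left(-241\right) - 196 = \left(-465\right) \left(-241\right) - 196 = 112065 - 196 = 111869$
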